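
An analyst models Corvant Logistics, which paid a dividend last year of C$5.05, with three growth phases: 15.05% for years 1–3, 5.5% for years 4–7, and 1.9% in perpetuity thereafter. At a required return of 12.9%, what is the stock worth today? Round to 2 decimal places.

C$71.58

Three-stage DDM. Project D₁…D_7; terminal Gordon value at t=7 with g = 0.019; discount at r = 0.129.
D_1 = 5.8100
D_2 = 6.6844
D_3 = 7.6904
D_4 = 8.1134
D_5 = 8.5597
D_6 = 9.0304
D_7 = 9.5271
TV_7 = 9.7081/(0.129−0.019) = 88.2557
P₀ = Σ Dₜ/(1+r)ᵗ + TV_7/(1+r)^7 = 71.5772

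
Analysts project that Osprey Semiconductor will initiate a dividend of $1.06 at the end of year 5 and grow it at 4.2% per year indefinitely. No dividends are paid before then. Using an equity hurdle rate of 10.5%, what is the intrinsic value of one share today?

$11.29

Deferred-dividend DDM. At t=4 the remaining stream is a growing perpetuity with first payment D_5 = 1.06.
V_4 = D_5/(r−g) = 1.06/(0.105−0.042) = 16.8254
P₀ = V_4/(1+r)^4 = 16.8254/(1+0.105)^4 = 11.2854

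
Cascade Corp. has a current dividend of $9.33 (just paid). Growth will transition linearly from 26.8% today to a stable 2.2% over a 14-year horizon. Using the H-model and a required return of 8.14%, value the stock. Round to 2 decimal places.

$431.00

H-model: P₀ = D₀[(1+g_L) + H(g_S−g_L)]/(r−g_L), with H = 14/2 = 7.
P₀ = 9.33 × [(1+0.022) + 7×(0.268−0.022)] / (0.0814−0.022)
   = 9.33 × 2.7440 / 0.0594 = 431.0020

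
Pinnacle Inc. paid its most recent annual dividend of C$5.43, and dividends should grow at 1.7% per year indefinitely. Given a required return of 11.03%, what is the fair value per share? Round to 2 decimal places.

Gordon growth model: P₀ = D₁/(r − g). D₁ = 5.43 × (1 + 0.017) = 5.5223.
P₀ = 5.5223 / (0.1103 − 0.017) = 5.5223 / 0.0933 = 59.1887

C$59.19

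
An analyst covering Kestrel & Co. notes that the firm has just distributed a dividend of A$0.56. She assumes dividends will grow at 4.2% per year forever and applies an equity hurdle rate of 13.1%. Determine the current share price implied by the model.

A$6.56

Gordon growth model: P₀ = D₁/(r − g). D₁ = 0.56 × (1 + 0.042) = 0.5835.
P₀ = 0.5835 / (0.131 − 0.042) = 0.5835 / 0.089 = 6.5564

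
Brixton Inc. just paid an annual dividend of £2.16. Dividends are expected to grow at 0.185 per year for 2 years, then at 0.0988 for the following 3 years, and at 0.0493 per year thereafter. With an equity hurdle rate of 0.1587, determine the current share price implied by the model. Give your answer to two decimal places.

Three-stage DDM. Project D₁…D_5; terminal Gordon value at t=5 with g = 0.0493; discount at r = 0.1587.
D_1 = 2.5596
D_2 = 3.0331
D_3 = 3.3328
D_4 = 3.6621
D_5 = 4.0239
TV_5 = 4.2223/(0.1587−0.0493) = 38.5948
P₀ = Σ Dₜ/(1+r)ᵗ + TV_5/(1+r)^5 = 29.0476

£29.05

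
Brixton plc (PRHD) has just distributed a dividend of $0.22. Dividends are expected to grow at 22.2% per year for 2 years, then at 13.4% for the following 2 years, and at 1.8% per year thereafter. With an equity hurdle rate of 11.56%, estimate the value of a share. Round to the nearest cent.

Three-stage DDM. Project D₁…D_4; terminal Gordon value at t=4 with g = 0.018; discount at r = 0.1156.
D_1 = 0.2688
D_2 = 0.3285
D_3 = 0.3725
D_4 = 0.4225
TV_4 = 0.4301/(0.1156−0.018) = 4.4065
P₀ = Σ Dₜ/(1+r)ᵗ + TV_4/(1+r)^4 = 3.8908

$3.89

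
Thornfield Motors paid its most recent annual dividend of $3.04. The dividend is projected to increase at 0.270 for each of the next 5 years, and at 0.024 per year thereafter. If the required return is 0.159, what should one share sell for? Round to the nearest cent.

$56.59

Two-stage DDM. Project D₁…D_5 at 0.27, terminal growth 0.024, discount at r = 0.159.
D_1 = 3.8608
D_2 = 4.9032
D_3 = 6.2271
D_4 = 7.9084
D_5 = 10.0437
Terminal value at t=5: TV = D_6/(r−g) = 10.2847/(0.159−0.024) = 76.1831
P₀ = 3.8608/(1+0.159)^1 + 4.9032/(1+0.159)^2 + 6.2271/(1+0.159)^3 + 7.9084/(1+0.159)^4 + 10.0437/(1+0.159)^5 + 76.1831/(1+0.159)^5 = 56.5950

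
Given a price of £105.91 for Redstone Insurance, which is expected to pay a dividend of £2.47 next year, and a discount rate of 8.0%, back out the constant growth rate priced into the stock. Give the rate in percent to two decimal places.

5.67%

From P₀ = D₁/(r − g), the implied growth is g = r − D₁/P₀.
g = 0.08 − 2.47/105.91 = 0.08 − 0.02332 = 0.05668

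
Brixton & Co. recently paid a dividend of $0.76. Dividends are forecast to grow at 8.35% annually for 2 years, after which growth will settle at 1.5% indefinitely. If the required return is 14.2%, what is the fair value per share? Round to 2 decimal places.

$6.87

Two-stage DDM. Project D₁…D_2 at 0.0835, terminal growth 0.015, discount at r = 0.142.
D_1 = 0.8235
D_2 = 0.8922
Terminal value at t=2: TV = D_3/(r−g) = 0.9056/(0.142−0.015) = 7.1307
P₀ = 0.8235/(1+0.142)^1 + 0.8922/(1+0.142)^2 + 7.1307/(1+0.142)^2 = 6.8729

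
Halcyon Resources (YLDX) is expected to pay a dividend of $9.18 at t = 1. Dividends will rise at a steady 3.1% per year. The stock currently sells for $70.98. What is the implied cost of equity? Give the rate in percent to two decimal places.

16.03%

Rearranging the constant-growth DDM: r = D₁/P₀ + g.
r = 9.1800 / 70.98 + 0.031 = 0.12933 + 0.031 = 0.16033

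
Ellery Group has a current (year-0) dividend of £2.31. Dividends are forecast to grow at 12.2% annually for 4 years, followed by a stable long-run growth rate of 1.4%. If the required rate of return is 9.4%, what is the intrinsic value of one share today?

Two-stage DDM. Project D₁…D_4 at 0.122, terminal growth 0.014, discount at r = 0.094.
D_1 = 2.5918
D_2 = 2.9080
D_3 = 3.2628
D_4 = 3.6609
Terminal value at t=4: TV = D_5/(r−g) = 3.7121/(0.094−0.014) = 46.4014
P₀ = 2.5918/(1+0.094)^1 + 2.9080/(1+0.094)^2 + 3.2628/(1+0.094)^3 + 3.6609/(1+0.094)^4 + 46.4014/(1+0.094)^4 = 42.2404

£42.24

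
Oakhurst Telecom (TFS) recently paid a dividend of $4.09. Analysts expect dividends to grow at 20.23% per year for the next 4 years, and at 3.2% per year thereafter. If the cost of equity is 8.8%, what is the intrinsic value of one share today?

$133.53

Two-stage DDM. Project D₁…D_4 at 0.2023, terminal growth 0.032, discount at r = 0.088.
D_1 = 4.9174
D_2 = 5.9122
D_3 = 7.1082
D_4 = 8.5462
Terminal value at t=4: TV = D_5/(r−g) = 8.8197/(0.088−0.032) = 157.4949
P₀ = 4.9174/(1+0.088)^1 + 5.9122/(1+0.088)^2 + 7.1082/(1+0.088)^3 + 8.5462/(1+0.088)^4 + 157.4949/(1+0.088)^4 = 133.5283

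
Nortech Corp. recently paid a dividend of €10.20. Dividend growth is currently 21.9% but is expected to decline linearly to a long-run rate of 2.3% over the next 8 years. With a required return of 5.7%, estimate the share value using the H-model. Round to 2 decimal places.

H-model: P₀ = D₀[(1+g_L) + H(g_S−g_L)]/(r−g_L), with H = 8/2 = 4.
P₀ = 10.20 × [(1+0.023) + 4×(0.219−0.023)] / (0.057−0.023)
   = 10.20 × 1.8070 / 0.034 = 542.1000

€542.10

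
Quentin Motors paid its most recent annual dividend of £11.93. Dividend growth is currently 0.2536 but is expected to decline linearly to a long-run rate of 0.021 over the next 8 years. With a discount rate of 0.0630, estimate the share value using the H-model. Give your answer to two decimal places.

H-model: P₀ = D₀[(1+g_L) + H(g_S−g_L)]/(r−g_L), with H = 8/2 = 4.
P₀ = 11.93 × [(1+0.021) + 4×(0.2536−0.021)] / (0.063−0.021)
   = 11.93 × 1.9514 / 0.042 = 554.2905

£554.29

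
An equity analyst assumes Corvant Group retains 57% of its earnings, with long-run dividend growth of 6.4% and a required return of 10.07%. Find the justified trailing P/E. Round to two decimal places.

12.47

Payout ratio b = 1 − 0.57 = 0.43.
Justified trailing P/E = b(1+g)/(r−g) = 0.43×(1+0.064)/(0.1007−0.064) = 12.4665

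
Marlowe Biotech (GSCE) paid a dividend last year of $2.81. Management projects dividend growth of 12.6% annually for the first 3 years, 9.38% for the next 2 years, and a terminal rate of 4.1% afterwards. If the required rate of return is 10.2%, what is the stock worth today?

$65.13

Three-stage DDM. Project D₁…D_5; terminal Gordon value at t=5 with g = 0.041; discount at r = 0.102.
D_1 = 3.1641
D_2 = 3.5627
D_3 = 4.0116
D_4 = 4.3879
D_5 = 4.7995
TV_5 = 4.9963/(0.102−0.041) = 81.9065
P₀ = Σ Dₜ/(1+r)ᵗ + TV_5/(1+r)^5 = 65.1287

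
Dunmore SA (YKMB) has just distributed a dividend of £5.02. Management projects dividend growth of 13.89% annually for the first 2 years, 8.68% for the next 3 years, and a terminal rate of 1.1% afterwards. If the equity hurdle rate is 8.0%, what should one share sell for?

£111.19

Three-stage DDM. Project D₁…D_5; terminal Gordon value at t=5 with g = 0.011; discount at r = 0.08.
D_1 = 5.7173
D_2 = 6.5114
D_3 = 7.0766
D_4 = 7.6908
D_5 = 8.3584
TV_5 = 8.4504/(0.08−0.011) = 122.4689
P₀ = Σ Dₜ/(1+r)ᵗ + TV_5/(1+r)^5 = 111.1858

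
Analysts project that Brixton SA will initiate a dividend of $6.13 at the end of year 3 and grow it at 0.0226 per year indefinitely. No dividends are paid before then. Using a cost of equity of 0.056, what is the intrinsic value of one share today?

$164.58

Deferred-dividend DDM. At t=2 the remaining stream is a growing perpetuity with first payment D_3 = 6.13.
V_2 = D_3/(r−g) = 6.13/(0.056−0.0226) = 183.5329
P₀ = V_2/(1+r)^2 = 183.5329/(1+0.056)^2 = 164.5835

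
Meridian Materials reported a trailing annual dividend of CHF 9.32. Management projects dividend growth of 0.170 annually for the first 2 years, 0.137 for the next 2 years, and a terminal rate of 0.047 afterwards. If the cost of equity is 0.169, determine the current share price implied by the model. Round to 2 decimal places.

CHF 112.37

Three-stage DDM. Project D₁…D_4; terminal Gordon value at t=4 with g = 0.047; discount at r = 0.169.
D_1 = 10.9044
D_2 = 12.7581
D_3 = 14.5060
D_4 = 16.4933
TV_4 = 17.2685/(0.169−0.047) = 141.5453
P₀ = Σ Dₜ/(1+r)ᵗ + TV_4/(1+r)^4 = 112.3706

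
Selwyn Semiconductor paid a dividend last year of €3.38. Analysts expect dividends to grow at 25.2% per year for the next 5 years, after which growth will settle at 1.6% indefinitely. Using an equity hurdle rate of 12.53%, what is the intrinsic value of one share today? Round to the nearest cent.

Two-stage DDM. Project D₁…D_5 at 0.252, terminal growth 0.016, discount at r = 0.1253.
D_1 = 4.2318
D_2 = 5.2982
D_3 = 6.6333
D_4 = 8.3049
D_5 = 10.3977
Terminal value at t=5: TV = D_6/(r−g) = 10.5641/(0.1253−0.016) = 96.6522
P₀ = 4.2318/(1+0.1253)^1 + 5.2982/(1+0.1253)^2 + 6.6333/(1+0.1253)^3 + 8.3049/(1+0.1253)^4 + 10.3977/(1+0.1253)^5 + 96.6522/(1+0.1253)^5 = 77.1047

€77.10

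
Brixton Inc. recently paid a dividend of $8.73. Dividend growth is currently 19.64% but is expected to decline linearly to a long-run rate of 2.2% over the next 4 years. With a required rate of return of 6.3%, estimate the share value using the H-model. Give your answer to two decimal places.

H-model: P₀ = D₀[(1+g_L) + H(g_S−g_L)]/(r−g_L), with H = 4/2 = 2.
P₀ = 8.73 × [(1+0.022) + 2×(0.1964−0.022)] / (0.063−0.022)
   = 8.73 × 1.3708 / 0.041 = 291.8801

$291.88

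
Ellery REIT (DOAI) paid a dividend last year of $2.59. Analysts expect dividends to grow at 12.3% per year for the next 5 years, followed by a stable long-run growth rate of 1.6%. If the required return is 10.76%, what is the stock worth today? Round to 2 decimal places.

Two-stage DDM. Project D₁…D_5 at 0.123, terminal growth 0.016, discount at r = 0.1076.
D_1 = 2.9086
D_2 = 3.2663
D_3 = 3.6681
D_4 = 4.1193
D_5 = 4.6259
Terminal value at t=5: TV = D_6/(r−g) = 4.6999/(0.1076−0.016) = 51.3094
P₀ = 2.9086/(1+0.1076)^1 + 3.2663/(1+0.1076)^2 + 3.6681/(1+0.1076)^3 + 4.1193/(1+0.1076)^4 + 4.6259/(1+0.1076)^5 + 51.3094/(1+0.1076)^5 = 44.2812

$44.28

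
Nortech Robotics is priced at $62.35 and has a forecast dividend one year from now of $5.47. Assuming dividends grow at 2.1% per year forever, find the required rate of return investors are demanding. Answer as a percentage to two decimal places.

Rearranging the constant-growth DDM: r = D₁/P₀ + g.
r = 5.4700 / 62.35 + 0.021 = 0.08773 + 0.021 = 0.10873

10.87%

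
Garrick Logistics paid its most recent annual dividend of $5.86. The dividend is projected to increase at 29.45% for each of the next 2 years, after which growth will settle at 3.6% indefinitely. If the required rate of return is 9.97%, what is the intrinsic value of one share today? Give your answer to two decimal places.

$147.08

Two-stage DDM. Project D₁…D_2 at 0.2945, terminal growth 0.036, discount at r = 0.0997.
D_1 = 7.5858
D_2 = 9.8198
Terminal value at t=2: TV = D_3/(r−g) = 10.1733/(0.0997−0.036) = 159.7063
P₀ = 7.5858/(1+0.0997)^1 + 9.8198/(1+0.0997)^2 + 159.7063/(1+0.0997)^2 = 147.0787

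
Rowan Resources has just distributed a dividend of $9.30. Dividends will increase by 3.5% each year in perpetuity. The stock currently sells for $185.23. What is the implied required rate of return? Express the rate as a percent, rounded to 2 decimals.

Rearranging the constant-growth DDM: r = D₁/P₀ + g.
D₁ = 9.30 × (1 + 0.035) = 9.6255.
r = 9.6255 / 185.23 + 0.035 = 0.05197 + 0.035 = 0.08697

8.70%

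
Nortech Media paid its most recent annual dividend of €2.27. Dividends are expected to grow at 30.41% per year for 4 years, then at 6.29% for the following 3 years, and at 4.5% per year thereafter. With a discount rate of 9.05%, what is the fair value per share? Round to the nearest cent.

Three-stage DDM. Project D₁…D_7; terminal Gordon value at t=7 with g = 0.045; discount at r = 0.0905.
D_1 = 2.9603
D_2 = 3.8605
D_3 = 5.0345
D_4 = 6.5655
D_5 = 6.9785
D_6 = 7.4174
D_7 = 7.8840
TV_7 = 8.2388/(0.0905−0.045) = 181.0721
P₀ = Σ Dₜ/(1+r)ᵗ + TV_7/(1+r)^7 = 126.4558

€126.46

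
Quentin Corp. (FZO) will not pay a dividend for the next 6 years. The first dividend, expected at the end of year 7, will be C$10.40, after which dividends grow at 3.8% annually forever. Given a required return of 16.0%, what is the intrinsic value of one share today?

C$34.99

Deferred-dividend DDM. At t=6 the remaining stream is a growing perpetuity with first payment D_7 = 10.40.
V_6 = D_7/(r−g) = 10.40/(0.16−0.038) = 85.2459
P₀ = V_6/(1+r)^6 = 85.2459/(1+0.16)^6 = 34.9885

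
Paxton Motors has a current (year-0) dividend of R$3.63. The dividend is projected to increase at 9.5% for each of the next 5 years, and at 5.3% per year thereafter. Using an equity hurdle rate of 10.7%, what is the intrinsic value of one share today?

Two-stage DDM. Project D₁…D_5 at 0.095, terminal growth 0.053, discount at r = 0.107.
D_1 = 3.9748
D_2 = 4.3525
D_3 = 4.7659
D_4 = 5.2187
D_5 = 5.7145
Terminal value at t=5: TV = D_6/(r−g) = 6.0174/(0.107−0.053) = 111.4325
P₀ = 3.9748/(1+0.107)^1 + 4.3525/(1+0.107)^2 + 4.7659/(1+0.107)^3 + 5.2187/(1+0.107)^4 + 5.7145/(1+0.107)^5 + 111.4325/(1+0.107)^5 = 84.5989

R$84.60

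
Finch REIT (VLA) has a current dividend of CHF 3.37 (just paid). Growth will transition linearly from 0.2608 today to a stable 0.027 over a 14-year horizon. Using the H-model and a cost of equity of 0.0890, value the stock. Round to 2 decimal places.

H-model: P₀ = D₀[(1+g_L) + H(g_S−g_L)]/(r−g_L), with H = 14/2 = 7.
P₀ = 3.37 × [(1+0.027) + 7×(0.2608−0.027)] / (0.089−0.027)
   = 3.37 × 2.6636 / 0.062 = 144.7795

CHF 144.78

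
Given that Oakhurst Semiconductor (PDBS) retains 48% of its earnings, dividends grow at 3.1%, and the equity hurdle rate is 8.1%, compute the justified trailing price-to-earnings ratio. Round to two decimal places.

Payout ratio b = 1 − 0.48 = 0.52.
Justified trailing P/E = b(1+g)/(r−g) = 0.52×(1+0.031)/(0.081−0.031) = 10.7224

10.72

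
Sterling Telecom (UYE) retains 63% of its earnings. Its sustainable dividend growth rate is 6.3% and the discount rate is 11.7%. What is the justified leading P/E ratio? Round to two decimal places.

6.85

Payout ratio b = 1 − 0.63 = 0.37.
Justified leading P/E = b/(r−g) = 0.37/(0.117−0.063) = 6.8519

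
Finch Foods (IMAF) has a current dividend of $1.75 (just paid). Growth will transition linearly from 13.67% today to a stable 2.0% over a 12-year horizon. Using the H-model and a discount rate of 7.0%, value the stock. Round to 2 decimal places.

H-model: P₀ = D₀[(1+g_L) + H(g_S−g_L)]/(r−g_L), with H = 12/2 = 6.
P₀ = 1.75 × [(1+0.02) + 6×(0.1367−0.02)] / (0.07−0.02)
   = 1.75 × 1.7202 / 0.05 = 60.2070

$60.21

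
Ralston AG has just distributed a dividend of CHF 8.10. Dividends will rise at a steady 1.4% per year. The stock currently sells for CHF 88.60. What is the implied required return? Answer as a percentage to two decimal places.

10.67%

Rearranging the constant-growth DDM: r = D₁/P₀ + g.
D₁ = 8.10 × (1 + 0.014) = 8.2134.
r = 8.2134 / 88.60 + 0.014 = 0.09270 + 0.014 = 0.10670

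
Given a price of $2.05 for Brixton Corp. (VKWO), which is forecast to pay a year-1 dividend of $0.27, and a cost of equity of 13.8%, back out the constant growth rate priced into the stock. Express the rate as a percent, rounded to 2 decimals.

From P₀ = D₁/(r − g), the implied growth is g = r − D₁/P₀.
g = 0.138 − 0.27/2.05 = 0.138 − 0.13171 = 0.00629

0.63%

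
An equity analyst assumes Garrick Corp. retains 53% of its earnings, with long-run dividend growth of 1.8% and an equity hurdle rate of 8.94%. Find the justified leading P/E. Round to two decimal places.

Payout ratio b = 1 − 0.53 = 0.47.
Justified leading P/E = b/(r−g) = 0.47/(0.0894−0.018) = 6.5826

6.58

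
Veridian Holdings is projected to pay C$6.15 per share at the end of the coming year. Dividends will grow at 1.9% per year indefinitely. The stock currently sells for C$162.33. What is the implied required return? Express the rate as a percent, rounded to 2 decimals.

5.69%

Rearranging the constant-growth DDM: r = D₁/P₀ + g.
r = 6.1500 / 162.33 + 0.019 = 0.03789 + 0.019 = 0.05689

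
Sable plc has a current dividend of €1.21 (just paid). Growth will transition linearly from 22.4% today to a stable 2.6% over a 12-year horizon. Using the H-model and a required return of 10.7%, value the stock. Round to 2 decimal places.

€33.07

H-model: P₀ = D₀[(1+g_L) + H(g_S−g_L)]/(r−g_L), with H = 12/2 = 6.
P₀ = 1.21 × [(1+0.026) + 6×(0.224−0.026)] / (0.107−0.026)
   = 1.21 × 2.2140 / 0.081 = 33.0733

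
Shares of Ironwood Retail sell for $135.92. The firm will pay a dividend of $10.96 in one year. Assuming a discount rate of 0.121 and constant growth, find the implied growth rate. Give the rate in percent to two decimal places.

From P₀ = D₁/(r − g), the implied growth is g = r − D₁/P₀.
g = 0.121 − 10.96/135.92 = 0.121 − 0.08064 = 0.04036

4.04%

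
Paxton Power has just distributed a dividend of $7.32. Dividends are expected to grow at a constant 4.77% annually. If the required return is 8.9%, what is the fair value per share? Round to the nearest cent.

$185.69

Gordon growth model: P₀ = D₁/(r − g). D₁ = 7.32 × (1 + 0.0477) = 7.6692.
P₀ = 7.6692 / (0.089 − 0.0477) = 7.6692 / 0.0413 = 185.6940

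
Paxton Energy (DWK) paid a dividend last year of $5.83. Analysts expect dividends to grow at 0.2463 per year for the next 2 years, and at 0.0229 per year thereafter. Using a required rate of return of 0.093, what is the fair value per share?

Two-stage DDM. Project D₁…D_2 at 0.2463, terminal growth 0.0229, discount at r = 0.093.
D_1 = 7.2659
D_2 = 9.0555
Terminal value at t=2: TV = D_3/(r−g) = 9.2629/(0.093−0.0229) = 132.1384
P₀ = 7.2659/(1+0.093)^1 + 9.0555/(1+0.093)^2 + 132.1384/(1+0.093)^2 = 124.8363

$124.84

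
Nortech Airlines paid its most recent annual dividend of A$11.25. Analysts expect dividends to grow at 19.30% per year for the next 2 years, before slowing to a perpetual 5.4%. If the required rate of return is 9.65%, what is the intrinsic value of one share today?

A$355.83

Two-stage DDM. Project D₁…D_2 at 0.193, terminal growth 0.054, discount at r = 0.0965.
D_1 = 13.4213
D_2 = 16.0116
Terminal value at t=2: TV = D_3/(r−g) = 16.8762/(0.0965−0.054) = 397.0865
P₀ = 13.4213/(1+0.0965)^1 + 16.0116/(1+0.0965)^2 + 397.0865/(1+0.0965)^2 = 355.8264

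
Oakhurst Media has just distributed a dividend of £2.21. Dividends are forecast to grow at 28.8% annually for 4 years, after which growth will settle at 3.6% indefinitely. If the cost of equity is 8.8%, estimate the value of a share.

Two-stage DDM. Project D₁…D_4 at 0.288, terminal growth 0.036, discount at r = 0.088.
D_1 = 2.8465
D_2 = 3.6663
D_3 = 4.7222
D_4 = 6.0821
Terminal value at t=4: TV = D_5/(r−g) = 6.3011/(0.088−0.036) = 121.1748
P₀ = 2.8465/(1+0.088)^1 + 3.6663/(1+0.088)^2 + 4.7222/(1+0.088)^3 + 6.0821/(1+0.088)^4 + 121.1748/(1+0.088)^4 = 100.1966

£100.20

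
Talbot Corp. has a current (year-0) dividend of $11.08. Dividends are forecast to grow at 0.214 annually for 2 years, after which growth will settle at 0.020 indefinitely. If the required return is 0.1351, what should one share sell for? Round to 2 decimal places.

$136.84

Two-stage DDM. Project D₁…D_2 at 0.214, terminal growth 0.02, discount at r = 0.1351.
D_1 = 13.4511
D_2 = 16.3297
Terminal value at t=2: TV = D_3/(r−g) = 16.6563/(0.1351−0.02) = 144.7111
P₀ = 13.4511/(1+0.1351)^1 + 16.3297/(1+0.1351)^2 + 144.7111/(1+0.1351)^2 = 136.8380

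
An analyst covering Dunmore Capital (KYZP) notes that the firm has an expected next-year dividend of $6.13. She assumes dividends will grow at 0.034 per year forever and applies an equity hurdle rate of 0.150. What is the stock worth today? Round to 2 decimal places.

$52.84

Gordon growth model: P₀ = D₁/(r − g), with D₁ = 6.13 given directly.
P₀ = 6.1300 / (0.15 − 0.034) = 6.1300 / 0.116 = 52.8448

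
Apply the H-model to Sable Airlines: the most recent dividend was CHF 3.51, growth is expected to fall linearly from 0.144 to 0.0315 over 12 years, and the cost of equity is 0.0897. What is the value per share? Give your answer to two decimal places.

H-model: P₀ = D₀[(1+g_L) + H(g_S−g_L)]/(r−g_L), with H = 12/2 = 6.
P₀ = 3.51 × [(1+0.0315) + 6×(0.144−0.0315)] / (0.0897−0.0315)
   = 3.51 × 1.7065 / 0.0582 = 102.9178

CHF 102.92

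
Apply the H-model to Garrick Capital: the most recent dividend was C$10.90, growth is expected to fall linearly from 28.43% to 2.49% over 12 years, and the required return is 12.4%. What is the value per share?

C$283.92

H-model: P₀ = D₀[(1+g_L) + H(g_S−g_L)]/(r−g_L), with H = 12/2 = 6.
P₀ = 10.90 × [(1+0.0249) + 6×(0.2843−0.0249)] / (0.124−0.0249)
   = 10.90 × 2.5813 / 0.0991 = 283.9170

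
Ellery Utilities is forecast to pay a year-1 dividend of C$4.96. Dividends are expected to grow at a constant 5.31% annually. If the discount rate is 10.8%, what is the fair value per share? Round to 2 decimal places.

C$90.35

Gordon growth model: P₀ = D₁/(r − g), with D₁ = 4.96 given directly.
P₀ = 4.9600 / (0.108 − 0.0531) = 4.9600 / 0.0549 = 90.3461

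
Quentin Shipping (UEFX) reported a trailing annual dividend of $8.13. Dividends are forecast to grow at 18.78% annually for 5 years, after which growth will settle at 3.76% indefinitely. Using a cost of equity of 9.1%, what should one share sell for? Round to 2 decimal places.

$294.48

Two-stage DDM. Project D₁…D_5 at 0.1878, terminal growth 0.0376, discount at r = 0.091.
D_1 = 9.6568
D_2 = 11.4704
D_3 = 13.6245
D_4 = 16.1832
D_5 = 19.2224
Terminal value at t=5: TV = D_6/(r−g) = 19.9451/(0.091−0.0376) = 373.5045
P₀ = 9.6568/(1+0.091)^1 + 11.4704/(1+0.091)^2 + 13.6245/(1+0.091)^3 + 16.1832/(1+0.091)^4 + 19.2224/(1+0.091)^5 + 373.5045/(1+0.091)^5 = 294.4802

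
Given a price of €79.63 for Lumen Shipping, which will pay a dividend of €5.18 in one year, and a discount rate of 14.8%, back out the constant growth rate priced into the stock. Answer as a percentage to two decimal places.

8.29%

From P₀ = D₁/(r − g), the implied growth is g = r − D₁/P₀.
g = 0.148 − 5.18/79.63 = 0.148 − 0.06505 = 0.08295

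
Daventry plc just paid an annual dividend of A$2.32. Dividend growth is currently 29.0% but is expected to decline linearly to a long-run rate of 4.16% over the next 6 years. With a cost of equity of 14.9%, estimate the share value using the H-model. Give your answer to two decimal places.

A$38.60

H-model: P₀ = D₀[(1+g_L) + H(g_S−g_L)]/(r−g_L), with H = 6/2 = 3.
P₀ = 2.32 × [(1+0.0416) + 3×(0.29−0.0416)] / (0.149−0.0416)
   = 2.32 × 1.7868 / 0.1074 = 38.5975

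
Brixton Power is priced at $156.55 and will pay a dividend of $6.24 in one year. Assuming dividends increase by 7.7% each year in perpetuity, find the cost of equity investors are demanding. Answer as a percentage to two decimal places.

Rearranging the constant-growth DDM: r = D₁/P₀ + g.
r = 6.2400 / 156.55 + 0.077 = 0.03986 + 0.077 = 0.11686

11.69%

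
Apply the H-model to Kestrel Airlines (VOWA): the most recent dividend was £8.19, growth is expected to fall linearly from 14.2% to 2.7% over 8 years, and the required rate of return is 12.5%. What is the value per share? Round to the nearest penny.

H-model: P₀ = D₀[(1+g_L) + H(g_S−g_L)]/(r−g_L), with H = 8/2 = 4.
P₀ = 8.19 × [(1+0.027) + 4×(0.142−0.027)] / (0.125−0.027)
   = 8.19 × 1.4870 / 0.098 = 124.2707

£124.27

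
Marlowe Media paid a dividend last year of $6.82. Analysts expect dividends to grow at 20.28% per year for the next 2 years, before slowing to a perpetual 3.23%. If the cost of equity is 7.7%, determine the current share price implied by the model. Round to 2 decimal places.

Two-stage DDM. Project D₁…D_2 at 0.2028, terminal growth 0.0323, discount at r = 0.077.
D_1 = 8.2031
D_2 = 9.8667
Terminal value at t=2: TV = D_3/(r−g) = 10.1854/(0.077−0.0323) = 227.8608
P₀ = 8.2031/(1+0.077)^1 + 9.8667/(1+0.077)^2 + 227.8608/(1+0.077)^2 = 212.5666

$212.57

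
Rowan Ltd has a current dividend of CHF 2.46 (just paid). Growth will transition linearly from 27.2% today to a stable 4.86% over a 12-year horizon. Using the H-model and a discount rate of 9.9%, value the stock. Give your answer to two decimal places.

H-model: P₀ = D₀[(1+g_L) + H(g_S−g_L)]/(r−g_L), with H = 12/2 = 6.
P₀ = 2.46 × [(1+0.0486) + 6×(0.272−0.0486)] / (0.099−0.0486)
   = 2.46 × 2.3890 / 0.0504 = 116.6060

CHF 116.61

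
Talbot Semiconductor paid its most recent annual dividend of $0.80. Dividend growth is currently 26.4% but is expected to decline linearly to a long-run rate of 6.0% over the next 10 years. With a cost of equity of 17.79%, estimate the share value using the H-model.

$14.11

H-model: P₀ = D₀[(1+g_L) + H(g_S−g_L)]/(r−g_L), with H = 10/2 = 5.
P₀ = 0.80 × [(1+0.06) + 5×(0.264−0.06)] / (0.1779−0.06)
   = 0.80 × 2.0800 / 0.1179 = 14.1137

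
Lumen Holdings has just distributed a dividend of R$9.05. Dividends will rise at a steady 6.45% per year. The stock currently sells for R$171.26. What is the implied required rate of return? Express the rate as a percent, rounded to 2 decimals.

12.08%

Rearranging the constant-growth DDM: r = D₁/P₀ + g.
D₁ = 9.05 × (1 + 0.0645) = 9.6337.
r = 9.6337 / 171.26 + 0.0645 = 0.05625 + 0.0645 = 0.12075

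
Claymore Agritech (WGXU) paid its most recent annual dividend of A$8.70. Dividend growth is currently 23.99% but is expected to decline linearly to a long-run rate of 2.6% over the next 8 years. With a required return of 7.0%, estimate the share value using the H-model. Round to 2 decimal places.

A$372.04

H-model: P₀ = D₀[(1+g_L) + H(g_S−g_L)]/(r−g_L), with H = 8/2 = 4.
P₀ = 8.70 × [(1+0.026) + 4×(0.2399−0.026)] / (0.07−0.026)
   = 8.70 × 1.8816 / 0.044 = 372.0436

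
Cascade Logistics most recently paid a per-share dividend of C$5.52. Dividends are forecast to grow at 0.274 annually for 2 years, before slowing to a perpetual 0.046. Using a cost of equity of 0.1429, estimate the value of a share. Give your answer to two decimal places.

C$87.05

Two-stage DDM. Project D₁…D_2 at 0.274, terminal growth 0.046, discount at r = 0.1429.
D_1 = 7.0325
D_2 = 8.9594
Terminal value at t=2: TV = D_3/(r−g) = 9.3715/(0.1429−0.046) = 96.7132
P₀ = 7.0325/(1+0.1429)^1 + 8.9594/(1+0.1429)^2 + 96.7132/(1+0.1429)^2 = 87.0527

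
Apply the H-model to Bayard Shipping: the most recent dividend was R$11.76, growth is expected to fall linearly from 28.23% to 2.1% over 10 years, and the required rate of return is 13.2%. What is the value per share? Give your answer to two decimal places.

H-model: P₀ = D₀[(1+g_L) + H(g_S−g_L)]/(r−g_L), with H = 10/2 = 5.
P₀ = 11.76 × [(1+0.021) + 5×(0.2823−0.021)] / (0.132−0.021)
   = 11.76 × 2.3275 / 0.111 = 246.5892

R$246.59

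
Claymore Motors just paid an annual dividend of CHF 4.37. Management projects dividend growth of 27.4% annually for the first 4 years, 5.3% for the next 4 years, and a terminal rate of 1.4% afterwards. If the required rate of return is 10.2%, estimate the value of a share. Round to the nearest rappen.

CHF 128.34

Three-stage DDM. Project D₁…D_8; terminal Gordon value at t=8 with g = 0.014; discount at r = 0.102.
D_1 = 5.5674
D_2 = 7.0928
D_3 = 9.0363
D_4 = 11.5122
D_5 = 12.1224
D_6 = 12.7649
D_7 = 13.4414
D_8 = 14.1538
TV_8 = 14.3519/(0.102−0.014) = 163.0902
P₀ = Σ Dₜ/(1+r)ᵗ + TV_8/(1+r)^8 = 128.3404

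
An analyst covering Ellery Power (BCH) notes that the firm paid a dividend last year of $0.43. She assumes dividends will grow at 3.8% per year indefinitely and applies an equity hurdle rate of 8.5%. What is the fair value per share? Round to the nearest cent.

$9.50

Gordon growth model: P₀ = D₁/(r − g). D₁ = 0.43 × (1 + 0.038) = 0.4463.
P₀ = 0.4463 / (0.085 − 0.038) = 0.4463 / 0.047 = 9.4966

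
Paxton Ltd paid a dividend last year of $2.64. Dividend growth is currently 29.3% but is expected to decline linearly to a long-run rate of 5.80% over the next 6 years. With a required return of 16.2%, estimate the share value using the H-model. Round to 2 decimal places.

$44.75

H-model: P₀ = D₀[(1+g_L) + H(g_S−g_L)]/(r−g_L), with H = 6/2 = 3.
P₀ = 2.64 × [(1+0.058) + 3×(0.293−0.058)] / (0.162−0.058)
   = 2.64 × 1.7630 / 0.104 = 44.7531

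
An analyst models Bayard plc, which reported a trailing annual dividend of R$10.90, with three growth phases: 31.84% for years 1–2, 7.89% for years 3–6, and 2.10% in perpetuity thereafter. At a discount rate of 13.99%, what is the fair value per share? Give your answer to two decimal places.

Three-stage DDM. Project D₁…D_6; terminal Gordon value at t=6 with g = 0.021; discount at r = 0.1399.
D_1 = 14.3706
D_2 = 18.9461
D_3 = 20.4410
D_4 = 22.0538
D_5 = 23.7938
D_6 = 25.6712
TV_6 = 26.2103/(0.1399−0.021) = 220.4396
P₀ = Σ Dₜ/(1+r)ᵗ + TV_6/(1+r)^6 = 178.5977

R$178.60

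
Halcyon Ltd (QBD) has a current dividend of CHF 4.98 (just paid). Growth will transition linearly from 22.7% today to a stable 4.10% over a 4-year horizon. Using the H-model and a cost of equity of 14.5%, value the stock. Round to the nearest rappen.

H-model: P₀ = D₀[(1+g_L) + H(g_S−g_L)]/(r−g_L), with H = 4/2 = 2.
P₀ = 4.98 × [(1+0.041) + 2×(0.227−0.041)] / (0.145−0.041)
   = 4.98 × 1.4130 / 0.104 = 67.6610

CHF 67.66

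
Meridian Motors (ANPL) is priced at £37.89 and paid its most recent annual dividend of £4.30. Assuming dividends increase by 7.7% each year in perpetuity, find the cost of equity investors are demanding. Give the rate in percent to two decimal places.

Rearranging the constant-growth DDM: r = D₁/P₀ + g.
D₁ = 4.30 × (1 + 0.077) = 4.6311.
r = 4.6311 / 37.89 + 0.077 = 0.12222 + 0.077 = 0.19922

19.92%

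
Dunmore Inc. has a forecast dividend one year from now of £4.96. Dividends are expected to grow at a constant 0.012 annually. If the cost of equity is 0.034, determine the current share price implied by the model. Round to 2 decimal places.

£225.45

Gordon growth model: P₀ = D₁/(r − g), with D₁ = 4.96 given directly.
P₀ = 4.9600 / (0.034 − 0.012) = 4.9600 / 0.022 = 225.4545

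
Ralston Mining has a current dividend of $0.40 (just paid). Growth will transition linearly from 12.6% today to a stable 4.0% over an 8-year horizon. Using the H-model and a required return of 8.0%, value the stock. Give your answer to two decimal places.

H-model: P₀ = D₀[(1+g_L) + H(g_S−g_L)]/(r−g_L), with H = 8/2 = 4.
P₀ = 0.40 × [(1+0.04) + 4×(0.126−0.04)] / (0.08−0.04)
   = 0.40 × 1.3840 / 0.04 = 13.8400

$13.84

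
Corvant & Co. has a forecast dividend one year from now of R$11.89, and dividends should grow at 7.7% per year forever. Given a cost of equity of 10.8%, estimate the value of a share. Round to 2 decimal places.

R$383.55

Gordon growth model: P₀ = D₁/(r − g), with D₁ = 11.89 given directly.
P₀ = 11.8900 / (0.108 − 0.077) = 11.8900 / 0.031 = 383.5484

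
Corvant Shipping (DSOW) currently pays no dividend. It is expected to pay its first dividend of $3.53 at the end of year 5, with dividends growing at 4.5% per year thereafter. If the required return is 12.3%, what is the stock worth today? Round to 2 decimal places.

Deferred-dividend DDM. At t=4 the remaining stream is a growing perpetuity with first payment D_5 = 3.53.
V_4 = D_5/(r−g) = 3.53/(0.123−0.045) = 45.2564
P₀ = V_4/(1+r)^4 = 45.2564/(1+0.123)^4 = 28.4552

$28.46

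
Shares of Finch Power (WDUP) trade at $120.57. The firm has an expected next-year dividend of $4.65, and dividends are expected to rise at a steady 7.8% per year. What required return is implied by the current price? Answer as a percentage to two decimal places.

Rearranging the constant-growth DDM: r = D₁/P₀ + g.
r = 4.6500 / 120.57 + 0.078 = 0.03857 + 0.078 = 0.11657

11.66%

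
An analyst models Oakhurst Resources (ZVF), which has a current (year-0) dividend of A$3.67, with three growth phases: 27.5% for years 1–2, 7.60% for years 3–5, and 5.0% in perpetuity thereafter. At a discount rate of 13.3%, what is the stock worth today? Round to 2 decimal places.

Three-stage DDM. Project D₁…D_5; terminal Gordon value at t=5 with g = 0.05; discount at r = 0.133.
D_1 = 4.6792
D_2 = 5.9660
D_3 = 6.4195
D_4 = 6.9073
D_5 = 7.4323
TV_5 = 7.8039/(0.133−0.05) = 94.0231
P₀ = Σ Dₜ/(1+r)ᵗ + TV_5/(1+r)^5 = 71.7238

A$71.72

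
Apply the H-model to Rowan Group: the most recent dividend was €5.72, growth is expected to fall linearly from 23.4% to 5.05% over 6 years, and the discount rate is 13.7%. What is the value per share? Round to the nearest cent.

H-model: P₀ = D₀[(1+g_L) + H(g_S−g_L)]/(r−g_L), with H = 6/2 = 3.
P₀ = 5.72 × [(1+0.0505) + 3×(0.234−0.0505)] / (0.137−0.0505)
   = 5.72 × 1.6010 / 0.0865 = 105.8696

€105.87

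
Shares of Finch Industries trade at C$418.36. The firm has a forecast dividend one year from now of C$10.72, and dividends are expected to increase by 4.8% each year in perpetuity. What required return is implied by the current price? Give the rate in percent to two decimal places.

7.36%

Rearranging the constant-growth DDM: r = D₁/P₀ + g.
r = 10.7200 / 418.36 + 0.048 = 0.02562 + 0.048 = 0.07362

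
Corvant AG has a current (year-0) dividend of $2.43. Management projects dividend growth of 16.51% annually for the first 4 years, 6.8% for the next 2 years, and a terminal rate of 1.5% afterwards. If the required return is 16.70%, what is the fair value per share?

$27.41

Three-stage DDM. Project D₁…D_6; terminal Gordon value at t=6 with g = 0.015; discount at r = 0.167.
D_1 = 2.8312
D_2 = 3.2986
D_3 = 3.8432
D_4 = 4.4777
D_5 = 4.7822
D_6 = 5.1074
TV_6 = 5.1840/(0.167−0.015) = 34.1055
P₀ = Σ Dₜ/(1+r)ᵗ + TV_6/(1+r)^6 = 27.4139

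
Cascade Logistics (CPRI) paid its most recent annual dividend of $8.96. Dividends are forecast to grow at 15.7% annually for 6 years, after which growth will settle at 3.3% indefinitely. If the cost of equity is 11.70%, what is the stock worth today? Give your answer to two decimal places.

$197.00

Two-stage DDM. Project D₁…D_6 at 0.157, terminal growth 0.033, discount at r = 0.117.
D_1 = 10.3667
D_2 = 11.9943
D_3 = 13.8774
D_4 = 16.0562
D_5 = 18.5770
D_6 = 21.4936
Terminal value at t=6: TV = D_7/(r−g) = 22.2028/(0.117−0.033) = 264.3195
P₀ = 10.3667/(1+0.117)^1 + 11.9943/(1+0.117)^2 + 13.8774/(1+0.117)^3 + 16.0562/(1+0.117)^4 + 18.5770/(1+0.117)^5 + 21.4936/(1+0.117)^6 + 264.3195/(1+0.117)^6 = 196.9999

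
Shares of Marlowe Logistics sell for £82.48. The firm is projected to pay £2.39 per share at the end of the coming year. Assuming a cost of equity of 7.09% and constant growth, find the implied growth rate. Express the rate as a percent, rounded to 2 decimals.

From P₀ = D₁/(r − g), the implied growth is g = r − D₁/P₀.
g = 0.0709 − 2.39/82.48 = 0.0709 − 0.02898 = 0.04192

4.19%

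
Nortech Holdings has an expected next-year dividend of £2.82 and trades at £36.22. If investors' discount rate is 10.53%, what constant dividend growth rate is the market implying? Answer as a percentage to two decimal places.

From P₀ = D₁/(r − g), the implied growth is g = r − D₁/P₀.
g = 0.1053 − 2.82/36.22 = 0.1053 − 0.07786 = 0.02744

2.74%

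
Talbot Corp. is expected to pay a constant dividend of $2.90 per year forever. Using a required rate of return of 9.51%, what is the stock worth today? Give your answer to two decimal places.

Zero-growth DDM (perpetuity): P₀ = D/r = 2.90 / 0.0951 = 30.4942

$30.49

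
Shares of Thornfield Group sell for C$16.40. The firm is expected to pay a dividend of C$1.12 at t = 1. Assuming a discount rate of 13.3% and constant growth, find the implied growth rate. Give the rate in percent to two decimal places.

From P₀ = D₁/(r − g), the implied growth is g = r − D₁/P₀.
g = 0.133 − 1.12/16.40 = 0.133 − 0.06829 = 0.06471

6.47%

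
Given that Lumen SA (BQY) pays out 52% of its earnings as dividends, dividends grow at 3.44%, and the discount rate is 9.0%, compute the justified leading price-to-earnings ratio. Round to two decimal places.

Justified leading P/E = b/(r−g) = 0.52/(0.09−0.0344) = 9.3525

9.35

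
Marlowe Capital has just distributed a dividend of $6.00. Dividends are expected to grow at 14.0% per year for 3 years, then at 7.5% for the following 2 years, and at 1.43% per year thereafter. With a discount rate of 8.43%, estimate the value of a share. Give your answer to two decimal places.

Three-stage DDM. Project D₁…D_5; terminal Gordon value at t=5 with g = 0.0143; discount at r = 0.0843.
D_1 = 6.8400
D_2 = 7.7976
D_3 = 8.8893
D_4 = 9.5560
D_5 = 10.2727
TV_5 = 10.4196/(0.0843−0.0143) = 148.8508
P₀ = Σ Dₜ/(1+r)ᵗ + TV_5/(1+r)^5 = 132.9930

$132.99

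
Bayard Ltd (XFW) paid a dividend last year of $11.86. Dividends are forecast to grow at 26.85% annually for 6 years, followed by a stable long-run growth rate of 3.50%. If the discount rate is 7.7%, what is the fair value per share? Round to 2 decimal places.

Two-stage DDM. Project D₁…D_6 at 0.2685, terminal growth 0.035, discount at r = 0.077.
D_1 = 15.0444
D_2 = 19.0838
D_3 = 24.2078
D_4 = 30.7076
D_5 = 38.9527
D_6 = 49.4114
Terminal value at t=6: TV = D_7/(r−g) = 51.1408/(0.077−0.035) = 1217.6391
P₀ = 15.0444/(1+0.077)^1 + 19.0838/(1+0.077)^2 + 24.2078/(1+0.077)^3 + 30.7076/(1+0.077)^4 + 38.9527/(1+0.077)^5 + 49.4114/(1+0.077)^6 + 1217.6391/(1+0.077)^6 = 911.3995

$911.40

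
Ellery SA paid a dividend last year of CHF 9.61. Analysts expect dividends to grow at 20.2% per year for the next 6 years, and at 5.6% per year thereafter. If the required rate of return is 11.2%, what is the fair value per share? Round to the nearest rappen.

Two-stage DDM. Project D₁…D_6 at 0.202, terminal growth 0.056, discount at r = 0.112.
D_1 = 11.5512
D_2 = 13.8846
D_3 = 16.6892
D_4 = 20.0605
D_5 = 24.1127
D_6 = 28.9835
Terminal value at t=6: TV = D_7/(r−g) = 30.6065/(0.112−0.056) = 546.5452
P₀ = 11.5512/(1+0.112)^1 + 13.8846/(1+0.112)^2 + 16.6892/(1+0.112)^3 + 20.0605/(1+0.112)^4 + 24.1127/(1+0.112)^5 + 28.9835/(1+0.112)^6 + 546.5452/(1+0.112)^6 = 365.4503

CHF 365.45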